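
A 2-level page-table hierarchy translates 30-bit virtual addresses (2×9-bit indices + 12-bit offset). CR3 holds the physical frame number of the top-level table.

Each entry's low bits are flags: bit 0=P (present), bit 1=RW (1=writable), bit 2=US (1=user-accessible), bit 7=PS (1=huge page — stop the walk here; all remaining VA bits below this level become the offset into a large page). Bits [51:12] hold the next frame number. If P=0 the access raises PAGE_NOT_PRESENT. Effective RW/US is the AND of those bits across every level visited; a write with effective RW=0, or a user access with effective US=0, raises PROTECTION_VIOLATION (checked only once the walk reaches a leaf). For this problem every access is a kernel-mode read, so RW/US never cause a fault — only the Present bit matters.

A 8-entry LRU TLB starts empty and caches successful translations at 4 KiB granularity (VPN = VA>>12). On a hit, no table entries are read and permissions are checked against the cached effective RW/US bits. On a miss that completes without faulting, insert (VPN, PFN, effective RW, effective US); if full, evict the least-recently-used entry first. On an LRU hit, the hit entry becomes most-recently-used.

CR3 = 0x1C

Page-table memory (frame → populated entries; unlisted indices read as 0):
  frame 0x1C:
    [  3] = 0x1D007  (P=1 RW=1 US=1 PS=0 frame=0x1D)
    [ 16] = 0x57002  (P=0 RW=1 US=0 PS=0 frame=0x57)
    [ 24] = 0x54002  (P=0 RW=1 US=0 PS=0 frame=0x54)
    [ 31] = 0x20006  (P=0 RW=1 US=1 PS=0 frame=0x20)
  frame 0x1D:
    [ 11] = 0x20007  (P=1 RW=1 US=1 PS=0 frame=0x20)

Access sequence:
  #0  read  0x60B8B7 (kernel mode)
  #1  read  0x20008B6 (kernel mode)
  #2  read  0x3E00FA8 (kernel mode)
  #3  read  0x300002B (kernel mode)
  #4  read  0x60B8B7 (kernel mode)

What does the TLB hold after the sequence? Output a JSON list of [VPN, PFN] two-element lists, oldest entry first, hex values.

Per-access translation:
#0 VA=0x60B8B7 (r,kernel):
  L0: frame=0x1C idx=3 entry=0x1D007 [P=1 RW=1 US=1 PS=0]
  L1: frame=0x1D idx=11 entry=0x20007 [P=1 RW=1 US=1 PS=0]
  → PA=0x208B7  (2 entries read)
#1 VA=0x20008B6 (r,kernel):
  L0: frame=0x1C idx=16 entry=0x57002 [P=0 RW=1 US=0 PS=0]
  → PAGE_NOT_PRESENT  (1 entries read)
#2 VA=0x3E00FA8 (r,kernel):
  L0: frame=0x1C idx=31 entry=0x20006 [P=0 RW=1 US=1 PS=0]
  → PAGE_NOT_PRESENT  (1 entries read)
#3 VA=0x300002B (r,kernel):
  L0: frame=0x1C idx=24 entry=0x54002 [P=0 RW=1 US=0 PS=0]
  → PAGE_NOT_PRESENT  (1 entries read)
#4 VA=0x60B8B7 (r,kernel):
  TLB hit vpn=0x60B → PA=0x208B7

TLB: [["0x60B", "0x20"]]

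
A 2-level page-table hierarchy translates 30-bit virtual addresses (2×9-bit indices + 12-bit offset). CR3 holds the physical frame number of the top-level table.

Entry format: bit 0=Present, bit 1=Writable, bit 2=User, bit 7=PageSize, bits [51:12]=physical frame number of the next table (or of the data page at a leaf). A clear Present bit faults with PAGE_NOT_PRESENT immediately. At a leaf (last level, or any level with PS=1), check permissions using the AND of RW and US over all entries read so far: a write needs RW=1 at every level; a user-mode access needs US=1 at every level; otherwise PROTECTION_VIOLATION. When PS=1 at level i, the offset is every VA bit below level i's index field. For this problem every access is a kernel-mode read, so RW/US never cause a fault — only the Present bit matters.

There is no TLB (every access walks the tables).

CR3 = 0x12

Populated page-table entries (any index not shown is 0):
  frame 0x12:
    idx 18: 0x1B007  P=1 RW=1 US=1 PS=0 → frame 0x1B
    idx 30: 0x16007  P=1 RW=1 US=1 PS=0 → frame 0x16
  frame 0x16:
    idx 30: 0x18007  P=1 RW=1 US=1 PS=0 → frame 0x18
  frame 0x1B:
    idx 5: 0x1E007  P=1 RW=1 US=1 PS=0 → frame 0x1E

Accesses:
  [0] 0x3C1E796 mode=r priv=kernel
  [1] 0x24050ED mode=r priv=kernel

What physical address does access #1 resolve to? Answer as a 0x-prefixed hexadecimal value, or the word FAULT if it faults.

Trace:
#0 VA=0x3C1E796 (r,kernel):
  lvl0: tbl 0x12, slot 30 ⇒ 0x16007 (P1/RW1/US1/PS0)
  lvl1: tbl 0x16, slot 30 ⇒ 0x18007 (P1/RW1/US1/PS0)
  ✓ 0x18796  — 2 lookups
#1 VA=0x24050ED (r,kernel):
  lvl0: tbl 0x12, slot 18 ⇒ 0x1B007 (P1/RW1/US1/PS0)
  lvl1: tbl 0x1B, slot 5 ⇒ 0x1E007 (P1/RW1/US1/PS0)
  ✓ 0x1E0ED  — 2 lookups

Access #1 PA: 0x1E0ED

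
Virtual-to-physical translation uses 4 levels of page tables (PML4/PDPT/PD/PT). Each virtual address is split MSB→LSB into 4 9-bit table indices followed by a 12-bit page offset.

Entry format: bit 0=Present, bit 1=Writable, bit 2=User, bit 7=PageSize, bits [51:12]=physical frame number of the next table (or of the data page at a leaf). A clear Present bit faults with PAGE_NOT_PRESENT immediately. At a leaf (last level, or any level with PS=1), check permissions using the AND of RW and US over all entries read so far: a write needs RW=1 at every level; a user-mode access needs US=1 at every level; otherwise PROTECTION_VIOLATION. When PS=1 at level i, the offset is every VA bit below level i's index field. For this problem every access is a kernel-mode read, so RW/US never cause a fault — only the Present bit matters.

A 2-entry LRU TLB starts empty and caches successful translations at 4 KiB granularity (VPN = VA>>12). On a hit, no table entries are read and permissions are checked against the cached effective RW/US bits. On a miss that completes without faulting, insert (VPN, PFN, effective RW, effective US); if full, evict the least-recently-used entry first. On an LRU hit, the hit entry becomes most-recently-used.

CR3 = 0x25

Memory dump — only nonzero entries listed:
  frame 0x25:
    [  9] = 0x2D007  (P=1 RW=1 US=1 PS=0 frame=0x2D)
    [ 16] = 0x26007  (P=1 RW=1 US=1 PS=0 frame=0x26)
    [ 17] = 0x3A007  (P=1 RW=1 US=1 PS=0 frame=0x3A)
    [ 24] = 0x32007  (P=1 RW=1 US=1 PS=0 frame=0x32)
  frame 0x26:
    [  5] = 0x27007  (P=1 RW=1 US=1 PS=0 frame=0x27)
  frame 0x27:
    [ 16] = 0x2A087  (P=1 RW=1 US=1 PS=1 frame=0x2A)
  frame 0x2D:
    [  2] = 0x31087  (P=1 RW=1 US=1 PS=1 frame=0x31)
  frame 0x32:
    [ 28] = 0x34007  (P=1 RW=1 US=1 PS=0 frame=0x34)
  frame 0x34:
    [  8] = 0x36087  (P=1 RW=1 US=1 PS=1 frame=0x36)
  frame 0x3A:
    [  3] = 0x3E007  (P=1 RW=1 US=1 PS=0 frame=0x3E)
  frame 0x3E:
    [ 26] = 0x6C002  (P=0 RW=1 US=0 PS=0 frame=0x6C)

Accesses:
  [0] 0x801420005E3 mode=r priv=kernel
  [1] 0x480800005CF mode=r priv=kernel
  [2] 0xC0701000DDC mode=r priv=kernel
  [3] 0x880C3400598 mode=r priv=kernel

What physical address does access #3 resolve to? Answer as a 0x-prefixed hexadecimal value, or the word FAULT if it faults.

Walk each access:
#0 VA=0x801420005E3 (r,kernel):
  lvl0: tbl 0x25, slot 16 ⇒ 0x26007 (P1/RW1/US1/PS0)
  lvl1: tbl 0x26, slot 5 ⇒ 0x27007 (P1/RW1/US1/PS0)
  lvl2: tbl 0x27, slot 16 ⇒ 0x2A087 (P1/RW1/US1/PS1)
  → PA=0x2A5E3 (huge @L2)  (3 entries read)
#1 VA=0x480800005CF (r,kernel):
  lvl0: tbl 0x25, slot 9 ⇒ 0x2D007 (P1/RW1/US1/PS0)
  lvl1: tbl 0x2D, slot 2 ⇒ 0x31087 (P1/RW1/US1/PS1)
  → PA=0x315CF (huge @L1)  (2 entries read)
#2 VA=0xC0701000DDC (r,kernel):
  lvl0: tbl 0x25, slot 24 ⇒ 0x32007 (P1/RW1/US1/PS0)
  lvl1: tbl 0x32, slot 28 ⇒ 0x34007 (P1/RW1/US1/PS0)
  lvl2: tbl 0x34, slot 8 ⇒ 0x36087 (P1/RW1/US1/PS1)
  → PA=0x36DDC (huge @L2)  (3 entries read)
#3 VA=0x880C3400598 (r,kernel):
  lvl0: tbl 0x25, slot 17 ⇒ 0x3A007 (P1/RW1/US1/PS0)
  lvl1: tbl 0x3A, slot 3 ⇒ 0x3E007 (P1/RW1/US1/PS0)
  lvl2: tbl 0x3E, slot 26 ⇒ 0x6C002 (P0/RW1/US0/PS0)
  ✗ PAGE_NOT_PRESENT  [3 reads]

Access #3 PA: FAULT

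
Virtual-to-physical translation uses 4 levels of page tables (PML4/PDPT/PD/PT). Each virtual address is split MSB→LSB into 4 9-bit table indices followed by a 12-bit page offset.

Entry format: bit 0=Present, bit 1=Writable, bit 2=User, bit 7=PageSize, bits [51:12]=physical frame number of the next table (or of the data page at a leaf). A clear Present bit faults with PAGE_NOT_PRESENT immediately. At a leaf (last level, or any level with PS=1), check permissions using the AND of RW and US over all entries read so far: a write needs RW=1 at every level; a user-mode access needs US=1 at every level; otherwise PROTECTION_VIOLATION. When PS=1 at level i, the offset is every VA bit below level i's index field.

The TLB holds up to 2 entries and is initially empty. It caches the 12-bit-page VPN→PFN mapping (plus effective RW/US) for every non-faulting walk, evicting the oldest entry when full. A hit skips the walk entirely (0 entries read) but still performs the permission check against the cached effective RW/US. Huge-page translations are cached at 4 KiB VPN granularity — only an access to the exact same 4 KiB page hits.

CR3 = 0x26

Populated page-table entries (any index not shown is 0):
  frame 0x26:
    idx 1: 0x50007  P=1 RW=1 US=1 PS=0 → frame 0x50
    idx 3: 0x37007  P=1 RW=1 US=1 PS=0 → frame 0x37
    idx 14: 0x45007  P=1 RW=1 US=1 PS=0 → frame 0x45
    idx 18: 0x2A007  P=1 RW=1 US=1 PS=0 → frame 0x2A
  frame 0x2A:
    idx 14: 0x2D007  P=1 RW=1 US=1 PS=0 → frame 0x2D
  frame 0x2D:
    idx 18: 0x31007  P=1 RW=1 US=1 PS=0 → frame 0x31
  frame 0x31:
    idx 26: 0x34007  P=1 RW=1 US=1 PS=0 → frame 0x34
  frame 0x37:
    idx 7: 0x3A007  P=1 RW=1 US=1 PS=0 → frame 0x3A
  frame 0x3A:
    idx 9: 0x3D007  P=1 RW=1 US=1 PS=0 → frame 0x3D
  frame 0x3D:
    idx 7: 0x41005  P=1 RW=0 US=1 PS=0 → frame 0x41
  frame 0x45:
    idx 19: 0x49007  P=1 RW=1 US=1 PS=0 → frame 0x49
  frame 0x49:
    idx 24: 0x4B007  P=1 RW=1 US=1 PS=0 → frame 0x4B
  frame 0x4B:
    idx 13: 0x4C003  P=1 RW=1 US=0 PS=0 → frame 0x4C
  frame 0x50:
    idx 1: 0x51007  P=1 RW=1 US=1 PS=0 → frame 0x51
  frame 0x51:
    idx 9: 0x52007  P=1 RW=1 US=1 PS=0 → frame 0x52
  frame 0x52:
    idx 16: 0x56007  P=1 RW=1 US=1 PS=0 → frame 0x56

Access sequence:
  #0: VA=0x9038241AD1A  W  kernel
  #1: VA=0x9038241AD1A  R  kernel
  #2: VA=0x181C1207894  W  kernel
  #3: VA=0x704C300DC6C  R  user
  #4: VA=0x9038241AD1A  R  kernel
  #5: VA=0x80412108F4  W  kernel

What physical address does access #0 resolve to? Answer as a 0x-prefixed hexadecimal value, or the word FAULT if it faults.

Trace:
#0 VA=0x9038241AD1A (w,kernel):
  [0] read 0x26 idx=18: raw=0x2A007 flags P=1 W=1 U=1 S=0
  [1] read 0x2A idx=14: raw=0x2D007 flags P=1 W=1 U=1 S=0
  [2] read 0x2D idx=18: raw=0x31007 flags P=1 W=1 U=1 S=0
  [3] read 0x31 idx=26: raw=0x34007 flags P=1 W=1 U=1 S=0
  → PA=0x34D1A  (4 entries read)
#1 VA=0x9038241AD1A (r,kernel):
  TLB hit vpn=0x9038241A → PA=0x34D1A
#2 VA=0x181C1207894 (w,kernel):
  [0] read 0x26 idx=3: raw=0x37007 flags P=1 W=1 U=1 S=0
  [1] read 0x37 idx=7: raw=0x3A007 flags P=1 W=1 U=1 S=0
  [2] read 0x3A idx=9: raw=0x3D007 flags P=1 W=1 U=1 S=0
  [3] read 0x3D idx=7: raw=0x41005 flags P=1 W=0 U=1 S=0
  ✗ PROTECTION_VIOLATION  [4 reads]
#3 VA=0x704C300DC6C (r,user):
  [0] read 0x26 idx=14: raw=0x45007 flags P=1 W=1 U=1 S=0
  [1] read 0x45 idx=19: raw=0x49007 flags P=1 W=1 U=1 S=0
  [2] read 0x49 idx=24: raw=0x4B007 flags P=1 W=1 U=1 S=0
  [3] read 0x4B idx=13: raw=0x4C003 flags P=1 W=1 U=0 S=0
  ✗ PROTECTION_VIOLATION  [4 reads]
#4 VA=0x9038241AD1A (r,kernel):
  TLB hit vpn=0x9038241A → PA=0x34D1A
#5 VA=0x80412108F4 (w,kernel):
  [0] read 0x26 idx=1: raw=0x50007 flags P=1 W=1 U=1 S=0
  [1] read 0x50 idx=1: raw=0x51007 flags P=1 W=1 U=1 S=0
  [2] read 0x51 idx=9: raw=0x52007 flags P=1 W=1 U=1 S=0
  [3] read 0x52 idx=16: raw=0x56007 flags P=1 W=1 U=1 S=0
  → PA=0x568F4  (4 entries read)

Access #0 PA: 0x34D1A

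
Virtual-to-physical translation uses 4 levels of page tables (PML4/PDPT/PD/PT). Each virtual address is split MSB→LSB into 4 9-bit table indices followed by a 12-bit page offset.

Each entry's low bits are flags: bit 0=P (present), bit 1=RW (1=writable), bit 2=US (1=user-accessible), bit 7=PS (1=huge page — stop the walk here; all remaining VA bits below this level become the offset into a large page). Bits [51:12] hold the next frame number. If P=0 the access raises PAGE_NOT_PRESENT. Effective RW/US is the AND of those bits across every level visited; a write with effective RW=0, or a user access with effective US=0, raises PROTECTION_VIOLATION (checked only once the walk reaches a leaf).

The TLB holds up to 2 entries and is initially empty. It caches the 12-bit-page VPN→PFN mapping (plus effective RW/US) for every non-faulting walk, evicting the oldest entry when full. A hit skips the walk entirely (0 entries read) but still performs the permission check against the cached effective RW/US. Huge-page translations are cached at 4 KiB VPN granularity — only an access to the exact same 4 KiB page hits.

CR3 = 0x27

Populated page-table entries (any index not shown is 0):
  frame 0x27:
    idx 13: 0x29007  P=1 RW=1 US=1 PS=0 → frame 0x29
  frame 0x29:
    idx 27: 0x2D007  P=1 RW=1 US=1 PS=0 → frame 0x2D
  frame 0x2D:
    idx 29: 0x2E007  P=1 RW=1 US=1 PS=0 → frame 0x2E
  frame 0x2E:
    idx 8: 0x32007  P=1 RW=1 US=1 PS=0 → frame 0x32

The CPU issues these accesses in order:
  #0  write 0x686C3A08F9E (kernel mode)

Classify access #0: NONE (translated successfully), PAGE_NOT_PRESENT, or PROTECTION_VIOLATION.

Walk each access:
#0 VA=0x686C3A08F9E (w,kernel):
  lvl0: tbl 0x27, slot 13 ⇒ 0x29007 (P1/RW1/US1/PS0)
  lvl1: tbl 0x29, slot 27 ⇒ 0x2D007 (P1/RW1/US1/PS0)
  lvl2: tbl 0x2D, slot 29 ⇒ 0x2E007 (P1/RW1/US1/PS0)
  lvl3: tbl 0x2E, slot 8 ⇒ 0x32007 (P1/RW1/US1/PS0)
  ✓ 0x32F9E  — 4 lookups

Access #0 fault: NONE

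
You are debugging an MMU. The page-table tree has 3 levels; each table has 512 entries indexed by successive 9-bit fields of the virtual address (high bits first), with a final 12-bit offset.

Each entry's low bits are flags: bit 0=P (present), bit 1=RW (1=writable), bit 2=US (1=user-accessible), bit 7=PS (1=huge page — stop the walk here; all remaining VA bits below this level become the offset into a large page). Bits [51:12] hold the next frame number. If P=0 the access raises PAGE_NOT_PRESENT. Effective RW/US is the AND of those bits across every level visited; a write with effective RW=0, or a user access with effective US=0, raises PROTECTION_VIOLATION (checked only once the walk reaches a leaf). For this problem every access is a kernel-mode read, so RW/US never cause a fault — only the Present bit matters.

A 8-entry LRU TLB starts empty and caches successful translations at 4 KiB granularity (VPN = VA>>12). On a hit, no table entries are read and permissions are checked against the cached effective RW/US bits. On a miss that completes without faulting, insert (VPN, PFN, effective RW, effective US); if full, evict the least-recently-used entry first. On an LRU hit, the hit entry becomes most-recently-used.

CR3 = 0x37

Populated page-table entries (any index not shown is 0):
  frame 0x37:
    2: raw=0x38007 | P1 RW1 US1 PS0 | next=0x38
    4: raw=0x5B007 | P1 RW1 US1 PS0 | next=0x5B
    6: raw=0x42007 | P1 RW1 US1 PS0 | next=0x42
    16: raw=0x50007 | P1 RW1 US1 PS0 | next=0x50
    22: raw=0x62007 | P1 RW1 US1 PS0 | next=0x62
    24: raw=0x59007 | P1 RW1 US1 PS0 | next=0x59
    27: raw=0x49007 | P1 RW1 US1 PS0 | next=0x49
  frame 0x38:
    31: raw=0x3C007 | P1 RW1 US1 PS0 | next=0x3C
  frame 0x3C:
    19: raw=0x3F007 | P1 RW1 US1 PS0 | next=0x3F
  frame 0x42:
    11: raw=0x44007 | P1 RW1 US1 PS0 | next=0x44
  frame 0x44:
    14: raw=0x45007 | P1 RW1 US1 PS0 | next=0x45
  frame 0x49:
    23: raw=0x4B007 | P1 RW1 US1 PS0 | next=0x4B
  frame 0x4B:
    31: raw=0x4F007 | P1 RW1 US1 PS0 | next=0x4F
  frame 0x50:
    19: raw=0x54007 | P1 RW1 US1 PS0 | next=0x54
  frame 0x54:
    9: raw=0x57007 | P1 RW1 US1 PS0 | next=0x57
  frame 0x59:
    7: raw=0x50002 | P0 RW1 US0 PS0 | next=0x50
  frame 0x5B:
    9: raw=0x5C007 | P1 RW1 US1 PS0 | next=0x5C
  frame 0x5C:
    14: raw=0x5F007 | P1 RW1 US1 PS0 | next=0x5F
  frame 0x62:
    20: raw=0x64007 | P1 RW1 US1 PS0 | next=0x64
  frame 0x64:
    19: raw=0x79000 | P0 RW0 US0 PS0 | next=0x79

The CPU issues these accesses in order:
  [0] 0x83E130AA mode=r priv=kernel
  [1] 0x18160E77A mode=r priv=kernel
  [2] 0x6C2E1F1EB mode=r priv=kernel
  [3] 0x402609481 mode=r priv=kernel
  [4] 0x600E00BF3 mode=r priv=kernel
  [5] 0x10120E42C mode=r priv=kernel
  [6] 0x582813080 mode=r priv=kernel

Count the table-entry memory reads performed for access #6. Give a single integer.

Walk each access:
#0 VA=0x83E130AA (r,kernel):
  L0: frame=0x37 idx=2 entry=0x38007 [P=1 RW=1 US=1 PS=0]
  L1: frame=0x38 idx=31 entry=0x3C007 [P=1 RW=1 US=1 PS=0]
  L2: frame=0x3C idx=19 entry=0x3F007 [P=1 RW=1 US=1 PS=0]
  ⇒ phys 0x3F0AA  [3 reads]
#1 VA=0x18160E77A (r,kernel):
  L0: frame=0x37 idx=6 entry=0x42007 [P=1 RW=1 US=1 PS=0]
  L1: frame=0x42 idx=11 entry=0x44007 [P=1 RW=1 US=1 PS=0]
  L2: frame=0x44 idx=14 entry=0x45007 [P=1 RW=1 US=1 PS=0]
  ⇒ phys 0x4577A  [3 reads]
#2 VA=0x6C2E1F1EB (r,kernel):
  L0: frame=0x37 idx=27 entry=0x49007 [P=1 RW=1 US=1 PS=0]
  L1: frame=0x49 idx=23 entry=0x4B007 [P=1 RW=1 US=1 PS=0]
  L2: frame=0x4B idx=31 entry=0x4F007 [P=1 RW=1 US=1 PS=0]
  ⇒ phys 0x4F1EB  [3 reads]
#3 VA=0x402609481 (r,kernel):
  L0: frame=0x37 idx=16 entry=0x50007 [P=1 RW=1 US=1 PS=0]
  L1: frame=0x50 idx=19 entry=0x54007 [P=1 RW=1 US=1 PS=0]
  L2: frame=0x54 idx=9 entry=0x57007 [P=1 RW=1 US=1 PS=0]
  ⇒ phys 0x57481  [3 reads]
#4 VA=0x600E00BF3 (r,kernel):
  L0: frame=0x37 idx=24 entry=0x59007 [P=1 RW=1 US=1 PS=0]
  L1: frame=0x59 idx=7 entry=0x50002 [P=0 RW=1 US=0 PS=0]
  ✗ PAGE_NOT_PRESENT  [2 reads]
#5 VA=0x10120E42C (r,kernel):
  L0: frame=0x37 idx=4 entry=0x5B007 [P=1 RW=1 US=1 PS=0]
  L1: frame=0x5B idx=9 entry=0x5C007 [P=1 RW=1 US=1 PS=0]
  L2: frame=0x5C idx=14 entry=0x5F007 [P=1 RW=1 US=1 PS=0]
  ⇒ phys 0x5F42C  [3 reads]
#6 VA=0x582813080 (r,kernel):
  L0: frame=0x37 idx=22 entry=0x62007 [P=1 RW=1 US=1 PS=0]
  L1: frame=0x62 idx=20 entry=0x64007 [P=1 RW=1 US=1 PS=0]
  L2: frame=0x64 idx=19 entry=0x79000 [P=0 RW=0 US=0 PS=0]
  ✗ PAGE_NOT_PRESENT  [3 reads]

Entries read for #6: 3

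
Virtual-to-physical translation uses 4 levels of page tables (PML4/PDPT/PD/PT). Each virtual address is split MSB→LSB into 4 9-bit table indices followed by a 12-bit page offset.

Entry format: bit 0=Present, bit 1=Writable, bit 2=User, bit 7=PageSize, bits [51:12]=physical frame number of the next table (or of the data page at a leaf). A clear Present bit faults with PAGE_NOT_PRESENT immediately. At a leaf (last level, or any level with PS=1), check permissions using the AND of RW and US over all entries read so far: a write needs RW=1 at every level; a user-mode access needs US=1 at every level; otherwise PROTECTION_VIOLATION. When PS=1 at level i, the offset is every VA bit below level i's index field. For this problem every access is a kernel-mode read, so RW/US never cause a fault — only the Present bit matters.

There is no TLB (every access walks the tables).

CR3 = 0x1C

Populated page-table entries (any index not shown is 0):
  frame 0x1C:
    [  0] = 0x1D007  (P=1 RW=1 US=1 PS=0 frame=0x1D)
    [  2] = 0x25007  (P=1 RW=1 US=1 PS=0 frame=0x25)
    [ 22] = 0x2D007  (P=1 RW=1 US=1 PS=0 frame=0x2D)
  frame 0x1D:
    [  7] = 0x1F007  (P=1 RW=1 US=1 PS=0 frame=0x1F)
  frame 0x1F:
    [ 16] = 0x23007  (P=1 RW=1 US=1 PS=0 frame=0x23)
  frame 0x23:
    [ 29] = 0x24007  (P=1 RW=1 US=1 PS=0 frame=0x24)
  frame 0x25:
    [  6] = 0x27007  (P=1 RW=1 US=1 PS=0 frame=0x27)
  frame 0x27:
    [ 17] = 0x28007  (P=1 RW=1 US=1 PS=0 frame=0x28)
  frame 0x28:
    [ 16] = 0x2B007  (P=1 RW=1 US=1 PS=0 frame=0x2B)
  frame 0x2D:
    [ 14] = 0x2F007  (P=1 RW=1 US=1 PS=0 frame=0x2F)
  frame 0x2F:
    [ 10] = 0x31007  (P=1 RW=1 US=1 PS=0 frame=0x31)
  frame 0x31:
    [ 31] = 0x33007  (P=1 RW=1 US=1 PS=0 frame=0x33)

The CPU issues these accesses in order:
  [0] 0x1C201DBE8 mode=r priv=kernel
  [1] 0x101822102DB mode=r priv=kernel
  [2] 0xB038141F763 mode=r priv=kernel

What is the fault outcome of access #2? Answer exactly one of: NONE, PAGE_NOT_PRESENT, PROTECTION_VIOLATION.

Walk each access:
#0 VA=0x1C201DBE8 (r,kernel):
  L0 @0x1C[0] → 0x1D007  P=1,RW=1,US=1,PS=0
  L1 @0x1D[7] → 0x1F007  P=1,RW=1,US=1,PS=0
  L2 @0x1F[16] → 0x23007  P=1,RW=1,US=1,PS=0
  L3 @0x23[29] → 0x24007  P=1,RW=1,US=1,PS=0
  → PA=0x24BE8  (4 entries read)
#1 VA=0x101822102DB (r,kernel):
  L0 @0x1C[2] → 0x25007  P=1,RW=1,US=1,PS=0
  L1 @0x25[6] → 0x27007  P=1,RW=1,US=1,PS=0
  L2 @0x27[17] → 0x28007  P=1,RW=1,US=1,PS=0
  L3 @0x28[16] → 0x2B007  P=1,RW=1,US=1,PS=0
  → PA=0x2B2DB  (4 entries read)
#2 VA=0xB038141F763 (r,kernel):
  L0 @0x1C[22] → 0x2D007  P=1,RW=1,US=1,PS=0
  L1 @0x2D[14] → 0x2F007  P=1,RW=1,US=1,PS=0
  L2 @0x2F[10] → 0x31007  P=1,RW=1,US=1,PS=0
  L3 @0x31[31] → 0x33007  P=1,RW=1,US=1,PS=0
  → PA=0x33763  (4 entries read)

Access #2 fault: NONE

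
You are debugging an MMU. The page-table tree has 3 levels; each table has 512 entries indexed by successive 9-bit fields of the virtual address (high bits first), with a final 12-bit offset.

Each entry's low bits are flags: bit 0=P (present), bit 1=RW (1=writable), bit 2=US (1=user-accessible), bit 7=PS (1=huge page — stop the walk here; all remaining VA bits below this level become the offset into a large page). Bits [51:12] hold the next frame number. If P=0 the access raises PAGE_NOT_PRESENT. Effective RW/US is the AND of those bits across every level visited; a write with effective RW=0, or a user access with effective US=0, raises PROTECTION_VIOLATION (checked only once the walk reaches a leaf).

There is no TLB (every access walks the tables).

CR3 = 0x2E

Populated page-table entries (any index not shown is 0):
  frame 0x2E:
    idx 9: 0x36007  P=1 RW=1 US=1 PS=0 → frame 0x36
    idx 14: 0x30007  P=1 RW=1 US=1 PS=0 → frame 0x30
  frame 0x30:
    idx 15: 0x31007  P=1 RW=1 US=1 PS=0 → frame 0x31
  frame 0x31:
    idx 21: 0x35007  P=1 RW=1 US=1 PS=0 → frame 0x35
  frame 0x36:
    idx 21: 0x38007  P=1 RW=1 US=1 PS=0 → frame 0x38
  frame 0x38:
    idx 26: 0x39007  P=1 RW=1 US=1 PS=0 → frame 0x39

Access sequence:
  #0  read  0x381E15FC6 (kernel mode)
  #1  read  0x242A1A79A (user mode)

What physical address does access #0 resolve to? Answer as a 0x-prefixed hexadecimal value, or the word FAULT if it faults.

Trace:
#0 VA=0x381E15FC6 (r,kernel):
  lvl0: tbl 0x2E, slot 14 ⇒ 0x30007 (P1/RW1/US1/PS0)
  lvl1: tbl 0x30, slot 15 ⇒ 0x31007 (P1/RW1/US1/PS0)
  lvl2: tbl 0x31, slot 21 ⇒ 0x35007 (P1/RW1/US1/PS0)
  ⇒ phys 0x35FC6  [3 reads]
#1 VA=0x242A1A79A (r,user):
  lvl0: tbl 0x2E, slot 9 ⇒ 0x36007 (P1/RW1/US1/PS0)
  lvl1: tbl 0x36, slot 21 ⇒ 0x38007 (P1/RW1/US1/PS0)
  lvl2: tbl 0x38, slot 26 ⇒ 0x39007 (P1/RW1/US1/PS0)
  ⇒ phys 0x3979A  [3 reads]

Access #0 PA: 0x35FC6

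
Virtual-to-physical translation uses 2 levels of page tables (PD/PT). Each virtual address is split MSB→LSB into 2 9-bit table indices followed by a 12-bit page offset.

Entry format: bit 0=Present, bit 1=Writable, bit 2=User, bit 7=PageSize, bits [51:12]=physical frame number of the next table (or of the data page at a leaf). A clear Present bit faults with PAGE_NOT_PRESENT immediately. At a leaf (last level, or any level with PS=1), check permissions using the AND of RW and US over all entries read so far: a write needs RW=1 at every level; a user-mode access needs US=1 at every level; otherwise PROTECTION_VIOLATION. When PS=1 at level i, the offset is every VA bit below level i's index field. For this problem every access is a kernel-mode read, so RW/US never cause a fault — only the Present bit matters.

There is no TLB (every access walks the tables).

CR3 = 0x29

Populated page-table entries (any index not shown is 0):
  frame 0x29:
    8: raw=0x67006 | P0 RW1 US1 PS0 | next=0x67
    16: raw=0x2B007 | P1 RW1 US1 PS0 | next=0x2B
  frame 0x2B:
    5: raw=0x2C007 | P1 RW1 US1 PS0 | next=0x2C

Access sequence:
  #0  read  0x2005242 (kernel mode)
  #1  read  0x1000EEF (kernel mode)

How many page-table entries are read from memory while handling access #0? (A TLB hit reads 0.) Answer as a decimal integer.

Per-access translation:
#0 VA=0x2005242 (r,kernel):
  lvl0: tbl 0x29, slot 16 ⇒ 0x2B007 (P1/RW1/US1/PS0)
  lvl1: tbl 0x2B, slot 5 ⇒ 0x2C007 (P1/RW1/US1/PS0)
  ✓ 0x2C242  — 2 lookups
#1 VA=0x1000EEF (r,kernel):
  lvl0: tbl 0x29, slot 8 ⇒ 0x67006 (P0/RW1/US1/PS0)
  → PAGE_NOT_PRESENT  (1 entries read)

Entries read for #0: 2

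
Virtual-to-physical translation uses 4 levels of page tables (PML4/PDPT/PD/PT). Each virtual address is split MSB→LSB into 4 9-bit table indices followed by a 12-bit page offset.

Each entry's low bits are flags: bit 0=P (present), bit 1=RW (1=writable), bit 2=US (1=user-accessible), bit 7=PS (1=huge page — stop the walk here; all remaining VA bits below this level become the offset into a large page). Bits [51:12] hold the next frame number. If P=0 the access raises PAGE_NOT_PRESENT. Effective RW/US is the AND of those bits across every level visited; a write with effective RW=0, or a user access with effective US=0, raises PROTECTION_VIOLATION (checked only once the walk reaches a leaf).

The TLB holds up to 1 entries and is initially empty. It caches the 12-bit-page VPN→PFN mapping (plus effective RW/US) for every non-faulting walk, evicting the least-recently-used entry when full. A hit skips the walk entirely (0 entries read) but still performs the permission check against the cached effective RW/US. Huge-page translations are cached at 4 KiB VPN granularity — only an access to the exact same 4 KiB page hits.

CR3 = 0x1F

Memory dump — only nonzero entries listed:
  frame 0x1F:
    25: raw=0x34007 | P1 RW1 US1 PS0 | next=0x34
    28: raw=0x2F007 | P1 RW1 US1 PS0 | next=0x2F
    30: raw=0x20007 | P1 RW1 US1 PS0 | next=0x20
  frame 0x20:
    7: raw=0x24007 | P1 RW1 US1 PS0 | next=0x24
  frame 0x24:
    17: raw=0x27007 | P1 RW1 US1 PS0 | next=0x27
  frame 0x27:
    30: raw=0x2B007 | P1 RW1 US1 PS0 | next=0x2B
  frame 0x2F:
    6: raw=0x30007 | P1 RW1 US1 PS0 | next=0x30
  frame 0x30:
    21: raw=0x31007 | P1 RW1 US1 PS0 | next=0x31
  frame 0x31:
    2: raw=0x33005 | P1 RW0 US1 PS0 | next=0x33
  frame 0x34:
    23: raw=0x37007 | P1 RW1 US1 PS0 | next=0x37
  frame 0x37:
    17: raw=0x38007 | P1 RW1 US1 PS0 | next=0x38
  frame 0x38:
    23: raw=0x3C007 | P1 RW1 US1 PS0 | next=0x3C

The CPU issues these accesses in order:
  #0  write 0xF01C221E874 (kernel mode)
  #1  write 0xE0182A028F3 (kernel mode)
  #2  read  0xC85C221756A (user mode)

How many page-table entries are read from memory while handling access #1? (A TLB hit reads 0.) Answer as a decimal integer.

Per-access translation:
#0 VA=0xF01C221E874 (w,kernel):
  L0 @0x1F[30] → 0x20007  P=1,RW=1,US=1,PS=0
  L1 @0x20[7] → 0x24007  P=1,RW=1,US=1,PS=0
  L2 @0x24[17] → 0x27007  P=1,RW=1,US=1,PS=0
  L3 @0x27[30] → 0x2B007  P=1,RW=1,US=1,PS=0
  ✓ 0x2B874  — 4 lookups
#1 VA=0xE0182A028F3 (w,kernel):
  L0 @0x1F[28] → 0x2F007  P=1,RW=1,US=1,PS=0
  L1 @0x2F[6] → 0x30007  P=1,RW=1,US=1,PS=0
  L2 @0x30[21] → 0x31007  P=1,RW=1,US=1,PS=0
  L3 @0x31[2] → 0x33005  P=1,RW=0,US=1,PS=0
  ✗ PROTECTION_VIOLATION  [4 reads]
#2 VA=0xC85C221756A (r,user):
  L0 @0x1F[25] → 0x34007  P=1,RW=1,US=1,PS=0
  L1 @0x34[23] → 0x37007  P=1,RW=1,US=1,PS=0
  L2 @0x37[17] → 0x38007  P=1,RW=1,US=1,PS=0
  L3 @0x38[23] → 0x3C007  P=1,RW=1,US=1,PS=0
  ✓ 0x3C56A  — 4 lookups

Entries read for #1: 4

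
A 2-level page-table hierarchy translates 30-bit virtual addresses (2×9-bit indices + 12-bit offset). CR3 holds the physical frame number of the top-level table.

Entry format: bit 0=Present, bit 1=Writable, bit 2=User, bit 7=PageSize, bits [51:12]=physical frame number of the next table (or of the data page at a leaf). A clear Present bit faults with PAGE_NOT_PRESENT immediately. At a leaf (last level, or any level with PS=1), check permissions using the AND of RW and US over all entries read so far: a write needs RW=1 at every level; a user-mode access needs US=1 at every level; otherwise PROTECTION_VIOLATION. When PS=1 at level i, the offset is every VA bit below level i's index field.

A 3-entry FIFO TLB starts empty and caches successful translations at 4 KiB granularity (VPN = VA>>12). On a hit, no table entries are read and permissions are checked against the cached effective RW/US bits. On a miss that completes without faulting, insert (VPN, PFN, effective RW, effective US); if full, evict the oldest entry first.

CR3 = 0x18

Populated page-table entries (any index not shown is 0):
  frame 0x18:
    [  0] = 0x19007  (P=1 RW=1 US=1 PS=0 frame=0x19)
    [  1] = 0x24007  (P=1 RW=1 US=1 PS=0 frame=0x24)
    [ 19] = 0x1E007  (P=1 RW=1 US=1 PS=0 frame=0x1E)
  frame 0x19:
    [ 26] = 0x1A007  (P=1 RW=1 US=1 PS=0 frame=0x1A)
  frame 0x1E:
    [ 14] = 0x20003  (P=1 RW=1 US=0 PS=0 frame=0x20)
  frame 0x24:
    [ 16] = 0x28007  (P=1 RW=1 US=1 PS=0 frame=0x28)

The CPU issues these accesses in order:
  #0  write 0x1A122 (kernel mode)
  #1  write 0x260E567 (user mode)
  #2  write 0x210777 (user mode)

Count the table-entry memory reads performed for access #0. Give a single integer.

Walk each access:
#0 VA=0x1A122 (w,kernel):
  [0] read 0x18 idx=0: raw=0x19007 flags P=1 W=1 U=1 S=0
  [1] read 0x19 idx=26: raw=0x1A007 flags P=1 W=1 U=1 S=0
  ⇒ phys 0x1A122  [2 reads]
#1 VA=0x260E567 (w,user):
  [0] read 0x18 idx=19: raw=0x1E007 flags P=1 W=1 U=1 S=0
  [1] read 0x1E idx=14: raw=0x20003 flags P=1 W=1 U=0 S=0
  → PROTECTION_VIOLATION  (2 entries read)
#2 VA=0x210777 (w,user):
  [0] read 0x18 idx=1: raw=0x24007 flags P=1 W=1 U=1 S=0
  [1] read 0x24 idx=16: raw=0x28007 flags P=1 W=1 U=1 S=0
  ⇒ phys 0x28777  [2 reads]

Entries read for #0: 2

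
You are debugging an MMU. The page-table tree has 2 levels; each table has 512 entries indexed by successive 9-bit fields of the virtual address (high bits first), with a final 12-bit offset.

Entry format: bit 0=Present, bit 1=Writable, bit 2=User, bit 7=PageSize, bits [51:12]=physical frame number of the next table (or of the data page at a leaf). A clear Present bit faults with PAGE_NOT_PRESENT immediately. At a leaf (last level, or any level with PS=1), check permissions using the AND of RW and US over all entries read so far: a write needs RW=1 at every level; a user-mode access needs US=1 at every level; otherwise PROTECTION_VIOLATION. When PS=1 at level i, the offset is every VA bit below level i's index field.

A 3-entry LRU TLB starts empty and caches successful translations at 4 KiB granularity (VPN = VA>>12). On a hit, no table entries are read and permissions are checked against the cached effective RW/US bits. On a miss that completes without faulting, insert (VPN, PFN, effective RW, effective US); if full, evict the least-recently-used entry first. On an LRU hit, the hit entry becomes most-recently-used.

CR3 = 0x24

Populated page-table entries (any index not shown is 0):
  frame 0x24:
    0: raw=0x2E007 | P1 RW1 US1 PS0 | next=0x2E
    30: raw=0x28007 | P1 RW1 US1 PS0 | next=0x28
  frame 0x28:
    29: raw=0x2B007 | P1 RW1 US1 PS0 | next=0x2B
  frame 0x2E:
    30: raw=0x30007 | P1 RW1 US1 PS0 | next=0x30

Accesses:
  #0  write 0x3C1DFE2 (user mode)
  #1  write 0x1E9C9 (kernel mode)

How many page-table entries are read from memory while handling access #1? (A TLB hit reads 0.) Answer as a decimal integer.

Per-access translation:
#0 VA=0x3C1DFE2 (w,user):
  lvl0: tbl 0x24, slot 30 ⇒ 0x28007 (P1/RW1/US1/PS0)
  lvl1: tbl 0x28, slot 29 ⇒ 0x2B007 (P1/RW1/US1/PS0)
  → PA=0x2BFE2  (2 entries read)
#1 VA=0x1E9C9 (w,kernel):
  lvl0: tbl 0x24, slot 0 ⇒ 0x2E007 (P1/RW1/US1/PS0)
  lvl1: tbl 0x2E, slot 30 ⇒ 0x30007 (P1/RW1/US1/PS0)
  → PA=0x309C9  (2 entries read)

Entries read for #1: 2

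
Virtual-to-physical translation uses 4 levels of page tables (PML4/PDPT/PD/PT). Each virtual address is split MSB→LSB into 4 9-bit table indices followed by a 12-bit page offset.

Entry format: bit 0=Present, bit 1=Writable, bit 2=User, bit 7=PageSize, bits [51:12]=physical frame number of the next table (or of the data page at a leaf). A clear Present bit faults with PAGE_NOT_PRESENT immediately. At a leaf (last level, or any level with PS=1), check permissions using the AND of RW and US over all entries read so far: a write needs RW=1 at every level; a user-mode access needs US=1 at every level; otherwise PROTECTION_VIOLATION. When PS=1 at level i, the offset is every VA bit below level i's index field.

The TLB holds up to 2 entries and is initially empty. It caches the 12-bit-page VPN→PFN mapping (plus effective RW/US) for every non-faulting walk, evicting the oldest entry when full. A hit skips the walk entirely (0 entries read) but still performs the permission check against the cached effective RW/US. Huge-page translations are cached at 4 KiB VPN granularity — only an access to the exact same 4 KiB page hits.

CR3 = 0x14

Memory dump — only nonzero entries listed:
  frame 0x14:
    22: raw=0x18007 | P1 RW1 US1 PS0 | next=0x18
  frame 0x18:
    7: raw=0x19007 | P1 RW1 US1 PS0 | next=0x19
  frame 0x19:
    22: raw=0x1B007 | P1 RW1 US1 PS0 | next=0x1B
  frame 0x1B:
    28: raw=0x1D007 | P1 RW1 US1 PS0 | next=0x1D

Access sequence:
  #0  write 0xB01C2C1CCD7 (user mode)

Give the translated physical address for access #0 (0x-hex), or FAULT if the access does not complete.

Trace:
#0 VA=0xB01C2C1CCD7 (w,user):
  lvl0: tbl 0x14, slot 22 ⇒ 0x18007 (P1/RW1/US1/PS0)
  lvl1: tbl 0x18, slot 7 ⇒ 0x19007 (P1/RW1/US1/PS0)
  lvl2: tbl 0x19, slot 22 ⇒ 0x1B007 (P1/RW1/US1/PS0)
  lvl3: tbl 0x1B, slot 28 ⇒ 0x1D007 (P1/RW1/US1/PS0)
  ⇒ phys 0x1DCD7  [4 reads]

Access #0 PA: 0x1DCD7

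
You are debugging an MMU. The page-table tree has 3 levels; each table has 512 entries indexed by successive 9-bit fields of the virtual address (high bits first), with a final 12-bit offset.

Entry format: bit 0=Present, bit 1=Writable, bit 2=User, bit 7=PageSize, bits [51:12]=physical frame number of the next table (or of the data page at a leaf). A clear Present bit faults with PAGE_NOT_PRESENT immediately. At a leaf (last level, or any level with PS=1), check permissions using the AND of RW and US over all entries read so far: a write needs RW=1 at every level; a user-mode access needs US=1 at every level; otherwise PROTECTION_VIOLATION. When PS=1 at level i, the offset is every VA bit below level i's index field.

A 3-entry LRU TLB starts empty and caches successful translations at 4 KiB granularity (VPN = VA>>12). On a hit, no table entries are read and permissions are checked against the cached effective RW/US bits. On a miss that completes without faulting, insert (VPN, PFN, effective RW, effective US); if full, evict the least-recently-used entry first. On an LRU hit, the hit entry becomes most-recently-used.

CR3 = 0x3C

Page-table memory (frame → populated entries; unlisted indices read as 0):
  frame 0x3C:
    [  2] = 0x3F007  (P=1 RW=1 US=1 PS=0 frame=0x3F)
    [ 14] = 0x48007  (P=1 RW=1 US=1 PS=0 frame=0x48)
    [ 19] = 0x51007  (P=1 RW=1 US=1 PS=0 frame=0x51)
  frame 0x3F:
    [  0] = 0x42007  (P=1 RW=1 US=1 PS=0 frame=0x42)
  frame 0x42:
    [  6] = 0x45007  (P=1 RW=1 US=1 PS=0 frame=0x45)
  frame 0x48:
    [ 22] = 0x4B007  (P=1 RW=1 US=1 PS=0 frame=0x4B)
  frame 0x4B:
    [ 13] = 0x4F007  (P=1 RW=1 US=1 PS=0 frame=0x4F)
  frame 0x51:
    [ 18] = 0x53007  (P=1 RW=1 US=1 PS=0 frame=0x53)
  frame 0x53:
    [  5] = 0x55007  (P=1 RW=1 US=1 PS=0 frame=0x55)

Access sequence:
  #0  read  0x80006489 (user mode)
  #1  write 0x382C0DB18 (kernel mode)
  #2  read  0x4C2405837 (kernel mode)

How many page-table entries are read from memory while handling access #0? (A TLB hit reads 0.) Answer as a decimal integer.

Walk each access:
#0 VA=0x80006489 (r,user):
  L0: frame=0x3C idx=2 entry=0x3F007 [P=1 RW=1 US=1 PS=0]
  L1: frame=0x3F idx=0 entry=0x42007 [P=1 RW=1 US=1 PS=0]
  L2: frame=0x42 idx=6 entry=0x45007 [P=1 RW=1 US=1 PS=0]
  → PA=0x45489  (3 entries read)
#1 VA=0x382C0DB18 (w,kernel):
  L0: frame=0x3C idx=14 entry=0x48007 [P=1 RW=1 US=1 PS=0]
  L1: frame=0x48 idx=22 entry=0x4B007 [P=1 RW=1 US=1 PS=0]
  L2: frame=0x4B idx=13 entry=0x4F007 [P=1 RW=1 US=1 PS=0]
  → PA=0x4FB18  (3 entries read)
#2 VA=0x4C2405837 (r,kernel):
  L0: frame=0x3C idx=19 entry=0x51007 [P=1 RW=1 US=1 PS=0]
  L1: frame=0x51 idx=18 entry=0x53007 [P=1 RW=1 US=1 PS=0]
  L2: frame=0x53 idx=5 entry=0x55007 [P=1 RW=1 US=1 PS=0]
  → PA=0x55837  (3 entries read)

Entries read for #0: 3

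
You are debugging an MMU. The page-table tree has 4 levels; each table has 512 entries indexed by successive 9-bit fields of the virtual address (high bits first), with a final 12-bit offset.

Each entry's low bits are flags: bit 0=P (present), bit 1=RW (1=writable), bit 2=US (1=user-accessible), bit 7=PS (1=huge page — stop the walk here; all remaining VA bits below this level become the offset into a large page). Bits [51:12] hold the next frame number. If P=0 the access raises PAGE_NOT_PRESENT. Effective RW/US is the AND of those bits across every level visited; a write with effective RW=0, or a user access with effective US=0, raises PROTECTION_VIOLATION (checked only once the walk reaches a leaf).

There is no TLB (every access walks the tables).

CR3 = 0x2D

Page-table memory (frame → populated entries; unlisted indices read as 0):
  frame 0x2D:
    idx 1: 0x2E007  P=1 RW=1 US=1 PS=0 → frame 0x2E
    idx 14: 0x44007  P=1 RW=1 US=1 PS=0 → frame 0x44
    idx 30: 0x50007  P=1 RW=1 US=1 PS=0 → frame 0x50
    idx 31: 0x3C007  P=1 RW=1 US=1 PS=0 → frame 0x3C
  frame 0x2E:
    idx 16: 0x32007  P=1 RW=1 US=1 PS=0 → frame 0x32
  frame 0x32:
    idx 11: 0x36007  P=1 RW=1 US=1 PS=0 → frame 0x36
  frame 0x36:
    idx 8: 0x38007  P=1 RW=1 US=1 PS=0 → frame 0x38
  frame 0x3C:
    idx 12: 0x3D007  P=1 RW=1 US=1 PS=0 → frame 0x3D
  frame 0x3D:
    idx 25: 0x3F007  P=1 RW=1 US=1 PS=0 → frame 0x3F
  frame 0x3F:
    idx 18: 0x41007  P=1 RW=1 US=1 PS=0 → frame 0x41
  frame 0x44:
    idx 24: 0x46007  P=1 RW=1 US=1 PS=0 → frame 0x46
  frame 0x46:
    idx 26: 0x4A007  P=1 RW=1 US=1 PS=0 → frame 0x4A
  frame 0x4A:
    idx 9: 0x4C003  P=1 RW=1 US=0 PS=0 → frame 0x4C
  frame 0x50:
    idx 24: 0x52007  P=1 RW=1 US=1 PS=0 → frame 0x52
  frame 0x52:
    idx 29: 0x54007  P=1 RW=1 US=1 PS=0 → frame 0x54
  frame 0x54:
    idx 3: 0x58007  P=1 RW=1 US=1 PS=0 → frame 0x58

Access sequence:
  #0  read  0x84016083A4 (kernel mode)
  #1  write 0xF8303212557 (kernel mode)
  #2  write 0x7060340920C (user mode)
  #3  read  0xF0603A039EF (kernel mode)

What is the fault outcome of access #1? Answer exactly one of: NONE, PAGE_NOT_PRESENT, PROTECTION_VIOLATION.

Walk each access:
#0 VA=0x84016083A4 (r,kernel):
  [0] read 0x2D idx=1: raw=0x2E007 flags P=1 W=1 U=1 S=0
  [1] read 0x2E idx=16: raw=0x32007 flags P=1 W=1 U=1 S=0
  [2] read 0x32 idx=11: raw=0x36007 flags P=1 W=1 U=1 S=0
  [3] read 0x36 idx=8: raw=0x38007 flags P=1 W=1 U=1 S=0
  → PA=0x383A4  (4 entries read)
#1 VA=0xF8303212557 (w,kernel):
  [0] read 0x2D idx=31: raw=0x3C007 flags P=1 W=1 U=1 S=0
  [1] read 0x3C idx=12: raw=0x3D007 flags P=1 W=1 U=1 S=0
  [2] read 0x3D idx=25: raw=0x3F007 flags P=1 W=1 U=1 S=0
  [3] read 0x3F idx=18: raw=0x41007 flags P=1 W=1 U=1 S=0
  → PA=0x41557  (4 entries read)
#2 VA=0x7060340920C (w,user):
  [0] read 0x2D idx=14: raw=0x44007 flags P=1 W=1 U=1 S=0
  [1] read 0x44 idx=24: raw=0x46007 flags P=1 W=1 U=1 S=0
  [2] read 0x46 idx=26: raw=0x4A007 flags P=1 W=1 U=1 S=0
  [3] read 0x4A idx=9: raw=0x4C003 flags P=1 W=1 U=0 S=0
  → PROTECTION_VIOLATION  (4 entries read)
#3 VA=0xF0603A039EF (r,kernel):
  [0] read 0x2D idx=30: raw=0x50007 flags P=1 W=1 U=1 S=0
  [1] read 0x50 idx=24: raw=0x52007 flags P=1 W=1 U=1 S=0
  [2] read 0x52 idx=29: raw=0x54007 flags P=1 W=1 U=1 S=0
  [3] read 0x54 idx=3: raw=0x58007 flags P=1 W=1 U=1 S=0
  → PA=0x589EF  (4 entries read)

Access #1 fault: NONE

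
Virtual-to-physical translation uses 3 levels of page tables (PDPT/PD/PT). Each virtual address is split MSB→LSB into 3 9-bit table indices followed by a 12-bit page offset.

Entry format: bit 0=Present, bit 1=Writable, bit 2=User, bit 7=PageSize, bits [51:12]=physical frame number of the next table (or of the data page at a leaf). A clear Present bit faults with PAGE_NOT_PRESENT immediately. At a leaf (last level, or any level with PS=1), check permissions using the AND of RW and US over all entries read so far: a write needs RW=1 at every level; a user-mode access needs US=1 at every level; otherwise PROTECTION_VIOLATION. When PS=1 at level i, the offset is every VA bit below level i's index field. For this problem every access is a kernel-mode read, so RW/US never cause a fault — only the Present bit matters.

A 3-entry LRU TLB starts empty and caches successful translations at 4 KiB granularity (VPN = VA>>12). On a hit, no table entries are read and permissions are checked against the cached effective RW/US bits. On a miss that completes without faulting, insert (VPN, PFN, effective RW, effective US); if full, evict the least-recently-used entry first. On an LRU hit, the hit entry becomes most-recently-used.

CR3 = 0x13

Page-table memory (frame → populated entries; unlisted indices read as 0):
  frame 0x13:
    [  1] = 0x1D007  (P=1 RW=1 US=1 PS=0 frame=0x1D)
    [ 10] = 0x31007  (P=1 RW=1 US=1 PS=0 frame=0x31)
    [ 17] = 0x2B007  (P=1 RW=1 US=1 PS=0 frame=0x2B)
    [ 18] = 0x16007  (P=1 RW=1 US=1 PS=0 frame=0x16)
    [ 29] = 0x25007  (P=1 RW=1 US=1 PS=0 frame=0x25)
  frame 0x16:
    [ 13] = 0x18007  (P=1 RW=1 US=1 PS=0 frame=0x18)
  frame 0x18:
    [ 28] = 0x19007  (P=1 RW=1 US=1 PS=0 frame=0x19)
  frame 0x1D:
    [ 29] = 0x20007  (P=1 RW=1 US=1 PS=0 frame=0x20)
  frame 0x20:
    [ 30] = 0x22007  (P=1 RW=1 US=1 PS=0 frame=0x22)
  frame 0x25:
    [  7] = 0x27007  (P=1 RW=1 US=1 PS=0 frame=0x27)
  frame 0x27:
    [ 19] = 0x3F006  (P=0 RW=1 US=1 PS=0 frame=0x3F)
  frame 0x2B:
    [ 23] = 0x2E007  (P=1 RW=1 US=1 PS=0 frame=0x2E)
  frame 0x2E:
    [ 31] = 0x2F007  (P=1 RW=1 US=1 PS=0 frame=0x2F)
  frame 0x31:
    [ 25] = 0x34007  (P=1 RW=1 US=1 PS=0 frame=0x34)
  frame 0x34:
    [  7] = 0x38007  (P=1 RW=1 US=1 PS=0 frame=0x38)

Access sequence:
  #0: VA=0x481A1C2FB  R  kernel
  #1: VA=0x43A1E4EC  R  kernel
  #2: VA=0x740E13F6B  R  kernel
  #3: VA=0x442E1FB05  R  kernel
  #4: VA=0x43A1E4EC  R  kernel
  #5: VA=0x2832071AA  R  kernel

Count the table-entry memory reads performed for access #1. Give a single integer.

Trace:
#0 VA=0x481A1C2FB (r,kernel):
  L0 @0x13[18] → 0x16007  P=1,RW=1,US=1,PS=0
  L1 @0x16[13] → 0x18007  P=1,RW=1,US=1,PS=0
  L2 @0x18[28] → 0x19007  P=1,RW=1,US=1,PS=0
  ✓ 0x192FB  — 3 lookups
#1 VA=0x43A1E4EC (r,kernel):
  L0 @0x13[1] → 0x1D007  P=1,RW=1,US=1,PS=0
  L1 @0x1D[29] → 0x20007  P=1,RW=1,US=1,PS=0
  L2 @0x20[30] → 0x22007  P=1,RW=1,US=1,PS=0
  ✓ 0x224EC  — 3 lookups
#2 VA=0x740E13F6B (r,kernel):
  L0 @0x13[29] → 0x25007  P=1,RW=1,US=1,PS=0
  L1 @0x25[7] → 0x27007  P=1,RW=1,US=1,PS=0
  L2 @0x27[19] → 0x3F006  P=0,RW=1,US=1,PS=0
  ✗ PAGE_NOT_PRESENT  [3 reads]
#3 VA=0x442E1FB05 (r,kernel):
  L0 @0x13[17] → 0x2B007  P=1,RW=1,US=1,PS=0
  L1 @0x2B[23] → 0x2E007  P=1,RW=1,US=1,PS=0
  L2 @0x2E[31] → 0x2F007  P=1,RW=1,US=1,PS=0
  ✓ 0x2FB05  — 3 lookups
#4 VA=0x43A1E4EC (r,kernel):
  TLB hit vpn=0x43A1E → PA=0x224EC
#5 VA=0x2832071AA (r,kernel):
  L0 @0x13[10] → 0x31007  P=1,RW=1,US=1,PS=0
  L1 @0x31[25] → 0x34007  P=1,RW=1,US=1,PS=0
  L2 @0x34[7] → 0x38007  P=1,RW=1,US=1,PS=0
  ✓ 0x381AA  — 3 lookups

Entries read for #1: 3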